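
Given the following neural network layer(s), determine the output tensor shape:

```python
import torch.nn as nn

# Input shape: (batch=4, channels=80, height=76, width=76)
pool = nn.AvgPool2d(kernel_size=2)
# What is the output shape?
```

Input: (4, 80, 76, 76) -> Output: (4, 80, 38, 38)

Answer: (4, 80, 38, 38)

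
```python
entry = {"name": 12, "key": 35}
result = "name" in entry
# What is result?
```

Trace:
`entry = {"name": 12, "key": 35}` → entry = {'name': 12, 'key': 35}
`result = "name" in entry` → result = True
So result = True

Answer: True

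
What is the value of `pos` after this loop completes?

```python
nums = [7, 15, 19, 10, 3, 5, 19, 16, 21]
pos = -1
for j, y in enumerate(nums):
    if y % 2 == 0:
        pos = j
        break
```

First even number index in [7, 15, 19, 10, 3, 5, 19, 16, 21]
`pos` takes the values: -1 → 3

Answer: 3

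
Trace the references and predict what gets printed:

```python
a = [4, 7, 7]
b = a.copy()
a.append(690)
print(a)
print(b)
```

Key concept: list.copy() creates independent copy.
Step by step:
`a = [4, 7, 7]` → a = [4, 7, 7]
`b = a.copy()` → b = [4, 7, 7]
`a.append(690)` → a = [4, 7, 7, 690]
`print(a)` → prints [4, 7, 7, 690]
`print(b)` → prints [4, 7, 7]

Answer:
[4, 7, 7, 690]
[4, 7, 7]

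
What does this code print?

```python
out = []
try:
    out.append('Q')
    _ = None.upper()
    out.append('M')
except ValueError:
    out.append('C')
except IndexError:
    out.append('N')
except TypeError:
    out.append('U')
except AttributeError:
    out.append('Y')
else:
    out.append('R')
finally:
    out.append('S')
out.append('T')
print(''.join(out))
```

Execution trace: 'Q' (try body) → 'Y' (except AttributeError) → 'S' (finally) → 'T' (after the try/except). Output: QYST

Answer: QYST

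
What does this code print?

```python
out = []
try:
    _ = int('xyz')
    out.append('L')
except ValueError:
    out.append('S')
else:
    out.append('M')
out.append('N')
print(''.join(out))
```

Execution trace: 'S' (except ValueError) → 'N' (after the try/except). Output: SN

Answer: SN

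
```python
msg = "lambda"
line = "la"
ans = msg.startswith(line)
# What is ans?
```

Trace:
`msg = "lambda"` → msg = 'lambda'
`line = "la"` → line = 'la'
`ans = msg.startswith(line)` → ans = True
So ans = True

Answer: True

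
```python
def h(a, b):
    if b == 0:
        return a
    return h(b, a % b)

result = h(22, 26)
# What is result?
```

h(22, 26) -> h(26, 22) -> h(22, 4) -> h(4, 2) -> h(2, 0) -> 2

Answer: 2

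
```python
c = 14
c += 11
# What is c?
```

Trace:
`c = 14` → c = 14
`c += 11` → c = 25
So c = 25

Answer: 25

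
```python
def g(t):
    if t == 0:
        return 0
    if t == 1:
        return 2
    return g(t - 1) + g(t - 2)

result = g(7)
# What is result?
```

Build up from base cases: g(0)=0, g(1)=2, g(2)=2, g(3)=4, g(4)=6, g(5)=10, g(6)=16, ..., g(7)=26

Answer: 26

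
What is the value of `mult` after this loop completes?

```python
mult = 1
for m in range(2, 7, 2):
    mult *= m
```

Product of even numbers 2 to 6
`mult` takes the values: 1 → 2 → 8 → 48

Answer: 48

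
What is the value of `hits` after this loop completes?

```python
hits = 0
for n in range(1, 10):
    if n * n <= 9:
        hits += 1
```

Count numbers where n² ≤ 9
`hits` takes the values: 0 → 1 → 2 → 3

Answer: 3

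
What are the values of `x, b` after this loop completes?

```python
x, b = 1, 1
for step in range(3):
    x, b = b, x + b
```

Fibonacci: after 3 iterations
`x, b` takes the values: (1, 1) → (1, 2) → (2, 3) → (3, 5)

Answer: 3, 5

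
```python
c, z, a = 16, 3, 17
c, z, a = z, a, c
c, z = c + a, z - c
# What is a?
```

Trace:
`c, z, a = 16, 3, 17` → c = 16; z = 3; a = 17
`c, z, a = z, a, c` → c = 3; z = 17; a = 16
`c, z = c + a, z - c` → c = 19; z = 14
So a = 16

Answer: 16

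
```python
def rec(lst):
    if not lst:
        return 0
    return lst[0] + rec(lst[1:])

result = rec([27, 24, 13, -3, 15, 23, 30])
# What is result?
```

27 + 24 + 13 + (-3) + 15 + 23 + 30 + 0 = 129

Answer: 129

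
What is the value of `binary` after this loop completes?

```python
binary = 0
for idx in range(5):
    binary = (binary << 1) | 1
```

Build 5 consecutive 1-bits: 0b11111
`binary` takes the values: 0 → 1 → 3 → 7 → 15 → 31

Answer: 31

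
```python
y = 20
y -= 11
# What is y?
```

Trace:
`y = 20` → y = 20
`y -= 11` → y = 9
So y = 9

Answer: 9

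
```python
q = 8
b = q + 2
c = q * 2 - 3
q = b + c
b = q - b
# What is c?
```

Trace:
`q = 8` → q = 8
`b = q + 2` → b = 10
`c = q * 2 - 3` → c = 13
`q = b + c` → q = 23
`b = q - b` → b = 13
So c = 13

Answer: 13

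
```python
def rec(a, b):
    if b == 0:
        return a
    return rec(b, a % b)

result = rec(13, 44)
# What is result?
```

rec(13, 44) -> rec(44, 13) -> rec(13, 5) -> rec(5, 3) -> rec(3, 2) -> rec(2, 1) -> rec(1, 0) -> 1

Answer: 1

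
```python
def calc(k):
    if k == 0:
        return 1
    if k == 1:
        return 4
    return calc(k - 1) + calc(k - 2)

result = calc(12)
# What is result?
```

Build up from base cases: calc(0)=1, calc(1)=4, calc(2)=5, calc(3)=9, calc(4)=14, calc(5)=23, calc(6)=37, ..., calc(12)=665

Answer: 665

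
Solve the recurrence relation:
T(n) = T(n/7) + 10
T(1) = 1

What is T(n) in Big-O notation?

Each step divides n by 7 and adds 10. After log_7(n) steps we reach T(1)=1. So T(n) = 10·log_7(n) + 1 = O(log n).

Answer: O(log n)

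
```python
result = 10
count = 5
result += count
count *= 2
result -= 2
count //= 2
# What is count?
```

Trace:
`result = 10` → result = 10
`count = 5` → count = 5
`result += count` → result = 15
`count *= 2` → count = 10
`result -= 2` → result = 13
`count //= 2` → count = 5
So count = 5

Answer: 5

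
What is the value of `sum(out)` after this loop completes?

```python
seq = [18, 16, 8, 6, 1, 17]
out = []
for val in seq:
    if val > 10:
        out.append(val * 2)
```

Sum of doubled values > 10
`out` takes the values: [] → [36] → [36, 32] → [36, 32, 34]
So `sum(out)` = 102

Answer: 102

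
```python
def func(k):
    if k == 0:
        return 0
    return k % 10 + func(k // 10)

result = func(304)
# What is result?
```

Sum of digits of 304: 4 + 0 + 3 = 7

Answer: 7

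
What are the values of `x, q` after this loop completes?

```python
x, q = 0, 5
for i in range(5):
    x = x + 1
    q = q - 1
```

x goes 0→5, q goes 5→0
`x, q` takes the values: (0, 5) → (1, 5) → (1, 4) → (2, 4) → (2, 3) → (3, 3) → (3, 2) → (4, 2) → (4, 1) → (5, 1) → (5, 0)

Answer: 5, 0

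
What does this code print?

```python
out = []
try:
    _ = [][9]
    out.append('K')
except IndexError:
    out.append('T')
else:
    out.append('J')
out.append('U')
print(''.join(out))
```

Execution trace: 'T' (except IndexError) → 'U' (after the try/except). Output: TU

Answer: TU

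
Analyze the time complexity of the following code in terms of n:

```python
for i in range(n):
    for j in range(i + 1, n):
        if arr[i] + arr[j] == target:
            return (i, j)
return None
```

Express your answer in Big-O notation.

This is Two sum brute force. Time complexity: O(n²).

Answer: O(n²)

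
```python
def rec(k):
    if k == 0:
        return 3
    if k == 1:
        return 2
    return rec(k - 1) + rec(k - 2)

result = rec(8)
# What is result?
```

Build up from base cases: rec(0)=3, rec(1)=2, rec(2)=5, rec(3)=7, rec(4)=12, rec(5)=19, rec(6)=31, ..., rec(8)=81

Answer: 81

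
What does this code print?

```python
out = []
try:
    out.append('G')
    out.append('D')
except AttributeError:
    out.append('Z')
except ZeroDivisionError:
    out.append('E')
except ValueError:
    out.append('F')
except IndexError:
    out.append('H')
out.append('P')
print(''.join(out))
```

Execution trace: 'G' (try body) → 'D' (try body, no exception) → 'P' (after the try/except). Output: GDP

Answer: GDP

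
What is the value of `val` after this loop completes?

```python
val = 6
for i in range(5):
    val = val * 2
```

Multiply by 2, 5 times: 6 * 2^5 = 192
`val` takes the values: 6 → 12 → 24 → 48 → 96 → 192

Answer: 192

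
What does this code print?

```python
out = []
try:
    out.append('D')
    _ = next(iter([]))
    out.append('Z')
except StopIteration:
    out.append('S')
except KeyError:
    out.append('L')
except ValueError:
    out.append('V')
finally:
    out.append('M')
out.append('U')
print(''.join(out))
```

Execution trace: 'D' (try body) → 'S' (except StopIteration) → 'M' (finally) → 'U' (after the try/except). Output: DSMU

Answer: DSMU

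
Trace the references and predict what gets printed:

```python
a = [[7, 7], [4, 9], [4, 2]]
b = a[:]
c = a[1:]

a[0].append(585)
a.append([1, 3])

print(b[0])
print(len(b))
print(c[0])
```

Key concept: slice with nested mutation.
Step by step:
`a = [[7, 7], [4, 9], [4, 2]]` → a = [[7, 7], [4, 9], [4, 2]]
`b = a[:]` → b = [[7, 7], [4, 9], [4, 2]]
`c = a[1:]` → c = [[4, 9], [4, 2]]
`a[0].append(585)` → a = [[7, 7, 585], [4, 9], [4, 2]]; b = [[7, 7, 585], [4, 9], [4, 2]]
`a.append([1, 3])` → a = [[7, 7, 585], [4, 9], [4, 2], [1, 3]]
`print(b[0])` → prints [7, 7, 585]
`print(len(b))` → prints 3
`print(c[0])` → prints [4, 9]

Answer:
[7, 7, 585]
3
[4, 9]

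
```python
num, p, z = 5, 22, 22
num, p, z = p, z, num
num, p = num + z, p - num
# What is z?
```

Trace:
`num, p, z = 5, 22, 22` → num = 5; p = 22; z = 22
`num, p, z = p, z, num` → num = 22; p = 22; z = 5
`num, p = num + z, p - num` → num = 27; p = 0
So z = 5

Answer: 5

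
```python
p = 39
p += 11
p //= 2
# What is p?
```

Trace:
`p = 39` → p = 39
`p += 11` → p = 50
`p //= 2` → p = 25
So p = 25

Answer: 25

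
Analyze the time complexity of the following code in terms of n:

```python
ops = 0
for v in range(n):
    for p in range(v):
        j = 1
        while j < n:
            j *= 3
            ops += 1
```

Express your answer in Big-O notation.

Each loop level contributes: n × n × log n. Multiplying the contributions gives O(n^2 log n).

Answer: O(n^2 log n)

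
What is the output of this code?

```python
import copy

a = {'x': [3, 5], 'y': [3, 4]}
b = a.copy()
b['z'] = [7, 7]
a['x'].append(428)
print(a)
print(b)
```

Key concept: shallow copy of dict with mutable values.
Step by step:
`a = {'x': [3, 5], 'y': [3, 4]}` → a = {'x': [3, 5], 'y': [3, 4]}
`b = a.copy()` → b = {'x': [3, 5], 'y': [3, 4]}
`b['z'] = [7, 7]` → b = {'x': [3, 5], 'y': [3, 4], 'z': [7, 7]}
`a['x'].append(428)` → a = {'x': [3, 5, 428], 'y': [3, 4]}; b = {'x': [3, 5, 428], 'y': [3, 4], 'z': [7, 7]}
`print(a)` → prints {'x': [3, 5, 428], 'y': [3, 4]}
`print(b)` → prints {'x': [3, 5, 428], 'y': [3, 4], 'z': [7, 7]}

Answer:
{'x': [3, 5, 428], 'y': [3, 4]}
{'x': [3, 5, 428], 'y': [3, 4], 'z': [7, 7]}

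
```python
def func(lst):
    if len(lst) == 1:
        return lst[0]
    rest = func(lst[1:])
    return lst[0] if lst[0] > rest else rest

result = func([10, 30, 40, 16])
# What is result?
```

Recursive max over [10, 30, 40, 16] = 40

Answer: 40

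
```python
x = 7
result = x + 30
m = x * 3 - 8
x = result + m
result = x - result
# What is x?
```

Trace:
`x = 7` → x = 7
`result = x + 30` → result = 37
`m = x * 3 - 8` → m = 13
`x = result + m` → x = 50
`result = x - result` → result = 13
So x = 50

Answer: 50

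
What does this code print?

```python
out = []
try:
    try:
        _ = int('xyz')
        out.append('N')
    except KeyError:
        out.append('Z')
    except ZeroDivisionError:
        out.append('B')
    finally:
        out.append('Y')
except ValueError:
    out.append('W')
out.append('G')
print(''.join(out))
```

Execution trace: 'Y' (inner finally) → 'W' (outer except ValueError) → 'G' (after the try/except). Output: YWG

Answer: YWG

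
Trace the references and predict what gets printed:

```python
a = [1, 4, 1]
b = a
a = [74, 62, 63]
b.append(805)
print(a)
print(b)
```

Key concept: rebinding vs mutation: a is rebound to a new list, b still points at the original.
Step by step:
`a = [1, 4, 1]` → a = [1, 4, 1]
`b = a` → b = [1, 4, 1] (same object as a)
`a = [74, 62, 63]` → a = [74, 62, 63]
`b.append(805)` → b = [1, 4, 1, 805]
`print(a)` → prints [74, 62, 63]
`print(b)` → prints [1, 4, 1, 805]

Answer:
[74, 62, 63]
[1, 4, 1, 805]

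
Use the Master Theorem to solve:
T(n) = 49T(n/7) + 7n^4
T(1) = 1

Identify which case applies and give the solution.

a=49, b=7, f(n)=7n^4. log_7(49) = 2. Since c=4 > 2 and the regularity condition holds (49(n/7)^4 = (49/7^4)n^4 with 49/7^4 < 1), Case 3 applies: T(n) = Θ(f(n)) = O(n^4).

Answer: O(n^4) - Case 3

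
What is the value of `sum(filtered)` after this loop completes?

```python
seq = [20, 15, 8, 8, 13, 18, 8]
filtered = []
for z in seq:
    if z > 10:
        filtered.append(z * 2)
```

Sum of doubled values > 10
`filtered` takes the values: [] → [40] → [40, 30] → [40, 30, 26] → [40, 30, 26, 36]
So `sum(filtered)` = 132

Answer: 132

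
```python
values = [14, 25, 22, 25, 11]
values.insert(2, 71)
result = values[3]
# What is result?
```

Trace:
`values = [14, 25, 22, 25, 11]` → values = [14, 25, 22, 25, 11]
`values.insert(2, 71)` → values = [14, 25, 71, 22, 25, 11]
`result = values[3]` → result = 22
So result = 22

Answer: 22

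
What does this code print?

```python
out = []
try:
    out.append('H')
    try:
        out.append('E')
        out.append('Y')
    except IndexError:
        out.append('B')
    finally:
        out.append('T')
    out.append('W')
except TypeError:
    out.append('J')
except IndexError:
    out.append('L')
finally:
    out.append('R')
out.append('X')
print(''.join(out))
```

Execution trace: 'H' (try body) → 'E' (inner try body) → 'Y' (inner try body, no exception) → 'T' (inner finally) → 'W' (try body, no exception) → 'R' (finally) → 'X' (after the try/except). Output: HEYTWRX

Answer: HEYTWRX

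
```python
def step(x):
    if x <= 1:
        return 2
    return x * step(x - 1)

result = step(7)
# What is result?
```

step(7) = 7 * 6 * 5 * 4 * 3 * 2 * 2 = 10080

Answer: 10080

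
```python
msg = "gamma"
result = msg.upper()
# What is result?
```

Trace:
`msg = "gamma"` → msg = 'gamma'
`result = msg.upper()` → result = 'GAMMA'
So result = 'GAMMA'

Answer: 'GAMMA'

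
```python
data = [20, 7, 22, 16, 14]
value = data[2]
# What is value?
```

Trace:
`data = [20, 7, 22, 16, 14]` → data = [20, 7, 22, 16, 14]
`value = data[2]` → value = 22
So value = 22

Answer: 22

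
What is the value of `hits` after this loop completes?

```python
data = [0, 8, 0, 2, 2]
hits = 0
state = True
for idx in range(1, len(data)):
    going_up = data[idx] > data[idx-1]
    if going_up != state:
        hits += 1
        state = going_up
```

Count direction changes in [0, 8, 0, 2, 2]
`hits` takes the values: 0 → 1 → 2 → 3

Answer: 3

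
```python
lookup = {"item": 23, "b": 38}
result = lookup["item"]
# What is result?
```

Trace:
`lookup = {"item": 23, "b": 38}` → lookup = {'item': 23, 'b': 38}
`result = lookup["item"]` → result = 23
So result = 23

Answer: 23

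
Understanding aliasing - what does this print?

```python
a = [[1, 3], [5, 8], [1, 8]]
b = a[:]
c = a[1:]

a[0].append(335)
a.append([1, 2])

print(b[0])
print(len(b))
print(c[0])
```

Key concept: slice with nested mutation.
Step by step:
`a = [[1, 3], [5, 8], [1, 8]]` → a = [[1, 3], [5, 8], [1, 8]]
`b = a[:]` → b = [[1, 3], [5, 8], [1, 8]]
`c = a[1:]` → c = [[5, 8], [1, 8]]
`a[0].append(335)` → a = [[1, 3, 335], [5, 8], [1, 8]]; b = [[1, 3, 335], [5, 8], [1, 8]]
`a.append([1, 2])` → a = [[1, 3, 335], [5, 8], [1, 8], [1, 2]]
`print(b[0])` → prints [1, 3, 335]
`print(len(b))` → prints 3
`print(c[0])` → prints [5, 8]

Answer:
[1, 3, 335]
3
[5, 8]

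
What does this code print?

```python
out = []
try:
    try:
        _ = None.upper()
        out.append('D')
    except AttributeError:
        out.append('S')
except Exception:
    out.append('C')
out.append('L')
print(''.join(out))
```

Execution trace: 'S' (inner except AttributeError) → 'L' (after the try/except). Output: SL

Answer: SL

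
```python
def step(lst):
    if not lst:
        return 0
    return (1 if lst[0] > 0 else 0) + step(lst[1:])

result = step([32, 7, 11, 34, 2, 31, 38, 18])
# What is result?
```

Count of positive elements in [32, 7, 11, 34, 2, 31, 38, 18] = 8

Answer: 8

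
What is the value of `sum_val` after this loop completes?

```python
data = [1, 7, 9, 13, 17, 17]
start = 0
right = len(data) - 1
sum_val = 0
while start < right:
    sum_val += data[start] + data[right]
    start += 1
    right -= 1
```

Sum of pairs from ends
`sum_val` takes the values: 0 → 18 → 42 → 64

Answer: 64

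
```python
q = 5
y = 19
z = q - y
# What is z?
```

Trace:
`q = 5` → q = 5
`y = 19` → y = 19
`z = q - y` → z = -14
So z = -14

Answer: -14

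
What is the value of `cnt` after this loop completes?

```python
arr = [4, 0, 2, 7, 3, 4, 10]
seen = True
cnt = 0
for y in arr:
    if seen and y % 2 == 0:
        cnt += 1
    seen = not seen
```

Count even values at even positions
`cnt` takes the values: 0 → 1 → 2 → 3

Answer: 3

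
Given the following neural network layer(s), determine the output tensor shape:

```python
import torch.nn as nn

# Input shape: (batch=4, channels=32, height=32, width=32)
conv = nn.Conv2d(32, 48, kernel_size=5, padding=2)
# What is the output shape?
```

Input: (4, 32, 32, 32) -> Output: (4, 48, 32, 32)

Answer: (4, 48, 32, 32)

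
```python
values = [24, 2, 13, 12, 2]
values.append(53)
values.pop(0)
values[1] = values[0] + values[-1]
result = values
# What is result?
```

Trace:
`values = [24, 2, 13, 12, 2]` → values = [24, 2, 13, 12, 2]
`values.append(53)` → values = [24, 2, 13, 12, 2, 53]
`values.pop(0)` → values = [2, 13, 12, 2, 53]
`values[1] = values[0] + values[-1]` → values = [2, 55, 12, 2, 53]
`result = values` → result = [2, 55, 12, 2, 53]
So result = [2, 55, 12, 2, 53]

Answer: [2, 55, 12, 2, 53]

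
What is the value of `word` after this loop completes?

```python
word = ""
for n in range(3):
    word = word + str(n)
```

Concatenate digits 0 to 2
`word` takes the values: "" → "0" → "01" → "012"

Answer: "012"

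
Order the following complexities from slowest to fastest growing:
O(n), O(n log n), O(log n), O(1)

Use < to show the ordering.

Ordered by growth rate: O(1) < O(log n) < O(n) < O(n log n)

Answer: O(1) < O(log n) < O(n) < O(n log n)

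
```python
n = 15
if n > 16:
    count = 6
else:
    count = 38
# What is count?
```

Trace:
`n = 15` → n = 15
`if n > 16: ...` → n > 16 is False, take else branch → count = 38
So count = 38

Answer: 38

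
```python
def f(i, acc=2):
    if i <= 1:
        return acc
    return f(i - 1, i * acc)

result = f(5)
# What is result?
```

Accumulator trace (n, acc): (5, 2) -> (4, 10) -> (3, 40) -> (2, 120) -> (1, 240) -> return 240

Answer: 240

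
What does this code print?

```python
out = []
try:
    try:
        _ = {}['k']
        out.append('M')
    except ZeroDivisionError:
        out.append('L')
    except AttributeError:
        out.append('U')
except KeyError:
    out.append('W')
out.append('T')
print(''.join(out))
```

Execution trace: 'W' (outer except KeyError) → 'T' (after the try/except). Output: WT

Answer: WT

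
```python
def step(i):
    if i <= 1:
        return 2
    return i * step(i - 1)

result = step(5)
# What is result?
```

step(5) = 5 * 4 * 3 * 2 * 2 = 240

Answer: 240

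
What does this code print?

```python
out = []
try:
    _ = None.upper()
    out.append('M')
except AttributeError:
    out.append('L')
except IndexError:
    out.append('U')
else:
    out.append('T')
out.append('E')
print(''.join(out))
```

Execution trace: 'L' (except AttributeError) → 'E' (after the try/except). Output: LE

Answer: LE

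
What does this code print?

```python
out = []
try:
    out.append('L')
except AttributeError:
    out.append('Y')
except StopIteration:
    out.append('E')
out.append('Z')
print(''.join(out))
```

Execution trace: 'L' (try body, no exception) → 'Z' (after the try/except). Output: LZ

Answer: LZ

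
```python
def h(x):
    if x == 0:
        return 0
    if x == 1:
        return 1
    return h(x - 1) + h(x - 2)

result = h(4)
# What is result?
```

Build up from base cases: h(0)=0, h(1)=1, h(2)=1, h(3)=2, h(4)=3

Answer: 3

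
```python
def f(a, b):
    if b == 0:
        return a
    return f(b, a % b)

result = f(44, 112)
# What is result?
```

f(44, 112) -> f(112, 44) -> f(44, 24) -> f(24, 20) -> f(20, 4) -> f(4, 0) -> 4

Answer: 4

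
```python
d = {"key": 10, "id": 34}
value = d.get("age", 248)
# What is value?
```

Trace:
`d = {"key": 10, "id": 34}` → d = {'key': 10, 'id': 34}
`value = d.get("age", 248)` → value = 248
So value = 248

Answer: 248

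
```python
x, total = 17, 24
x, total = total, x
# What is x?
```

Trace:
`x, total = 17, 24` → x = 17; total = 24
`x, total = total, x` → x = 24; total = 17
So x = 24

Answer: 24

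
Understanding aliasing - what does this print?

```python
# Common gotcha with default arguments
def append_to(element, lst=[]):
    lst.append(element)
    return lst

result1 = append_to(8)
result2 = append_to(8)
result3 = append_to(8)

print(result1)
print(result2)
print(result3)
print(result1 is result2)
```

Key concept: mutable default argument gotcha.
Step by step:
`result1 = append_to(8)` → result1 = [8]
`result2 = append_to(8)` → result1 = [8, 8] (same object as result2); result2 = [8, 8] (same object as result1)
`result3 = append_to(8)` → result1 = [8, 8, 8] (same object as result2, result3); result2 = [8, 8, 8] (same object as result1, result3); result3 = [8, 8, 8] (same object as result1, result2)
`print(result1)` → prints [8, 8, 8]
`print(result2)` → prints [8, 8, 8]
`print(result3)` → prints [8, 8, 8]
`print(result1 is result2)` → prints True

Answer:
[8, 8, 8]
[8, 8, 8]
[8, 8, 8]
True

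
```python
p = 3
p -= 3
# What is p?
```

Trace:
`p = 3` → p = 3
`p -= 3` → p = 0
So p = 0

Answer: 0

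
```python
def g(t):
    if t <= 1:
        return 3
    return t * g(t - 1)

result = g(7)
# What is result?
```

g(7) = 7 * 6 * 5 * 4 * 3 * 2 * 3 = 15120

Answer: 15120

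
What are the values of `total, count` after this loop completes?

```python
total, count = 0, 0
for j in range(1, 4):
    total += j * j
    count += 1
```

Sum of squares and count
`total, count` takes the values: (0, 0) → (1, 0) → (1, 1) → (5, 1) → (5, 2) → (14, 2) → (14, 3)

Answer: 14, 3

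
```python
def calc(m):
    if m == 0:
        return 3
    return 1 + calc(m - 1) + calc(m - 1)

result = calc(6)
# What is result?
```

calc(m) = 1 + 2·calc(m-1), calc(0)=3. Closed form: (3+1)·2^6 - 1 = 255.

Answer: 255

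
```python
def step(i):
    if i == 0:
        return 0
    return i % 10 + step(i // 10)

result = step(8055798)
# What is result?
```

Sum of digits of 8055798: 8 + 9 + 7 + 5 + 5 + 0 + 8 = 42

Answer: 42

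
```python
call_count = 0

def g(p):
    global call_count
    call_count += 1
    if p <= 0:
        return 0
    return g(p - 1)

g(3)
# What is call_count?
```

Linear recursion stepping by 1: 4 calls from p=3 down to ≤0.

Answer: 4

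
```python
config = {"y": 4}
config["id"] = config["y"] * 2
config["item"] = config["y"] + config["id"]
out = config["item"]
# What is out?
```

Trace:
`config = {"y": 4}` → config = {'y': 4}
`config["id"] = config["y"] * 2` → config = {'y': 4, 'id': 8}
`config["item"] = config["y"] + config["id"]` → config = {'y': 4, 'id': 8, 'item': 12}
`out = config["item"]` → out = 12
So out = 12

Answer: 12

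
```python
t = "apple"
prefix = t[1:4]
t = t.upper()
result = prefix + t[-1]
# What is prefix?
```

Trace:
`t = "apple"` → t = 'apple'
`prefix = t[1:4]` → prefix = 'ppl'
`t = t.upper()` → t = 'APPLE'
`result = prefix + t[-1]` → result = 'pplE'
So prefix = 'ppl'

Answer: 'ppl'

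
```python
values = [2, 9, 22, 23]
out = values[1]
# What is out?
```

Trace:
`values = [2, 9, 22, 23]` → values = [2, 9, 22, 23]
`out = values[1]` → out = 9
So out = 9

Answer: 9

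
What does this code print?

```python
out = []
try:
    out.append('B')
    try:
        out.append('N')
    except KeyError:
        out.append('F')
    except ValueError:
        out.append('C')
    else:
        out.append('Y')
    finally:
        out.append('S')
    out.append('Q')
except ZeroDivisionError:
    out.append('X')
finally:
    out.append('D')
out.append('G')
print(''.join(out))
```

Execution trace: 'B' (try body) → 'N' (inner try body, no exception) → 'Y' (inner else) → 'S' (inner finally) → 'Q' (try body, no exception) → 'D' (finally) → 'G' (after the try/except). Output: BNYSQDG

Answer: BNYSQDG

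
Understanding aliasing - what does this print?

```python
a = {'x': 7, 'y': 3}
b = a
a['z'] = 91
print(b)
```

Key concept: dict aliasing.
Step by step:
`a = {'x': 7, 'y': 3}` → a = {'x': 7, 'y': 3}
`b = a` → b = {'x': 7, 'y': 3} (same object as a)
`a['z'] = 91` → a = {'x': 7, 'y': 3, 'z': 91} (same object as b); b = {'x': 7, 'y': 3, 'z': 91} (same object as a)
`print(b)` → prints {'x': 7, 'y': 3, 'z': 91}

Answer: {'x': 7, 'y': 3, 'z': 91}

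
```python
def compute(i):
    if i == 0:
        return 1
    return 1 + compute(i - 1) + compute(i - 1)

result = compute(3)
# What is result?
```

compute(i) = 1 + 2·compute(i-1), compute(0)=1. Closed form: (1+1)·2^3 - 1 = 15.

Answer: 15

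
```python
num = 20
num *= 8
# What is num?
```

Trace:
`num = 20` → num = 20
`num *= 8` → num = 160
So num = 160

Answer: 160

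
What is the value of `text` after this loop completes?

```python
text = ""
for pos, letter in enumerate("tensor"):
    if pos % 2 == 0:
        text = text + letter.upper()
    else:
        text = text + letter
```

Uppercase even positions in 'tensor'
`text` takes the values: "" → "T" → "Te" → "TeN" → "TeNs" → "TeNsO" → "TeNsOr"

Answer: "TeNsOr"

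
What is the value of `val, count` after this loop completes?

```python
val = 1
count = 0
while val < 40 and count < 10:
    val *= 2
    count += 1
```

Double until >= 40 or 10 iterations
`val, count` takes the values: (1, 0) → (2, 0) → (2, 1) → (4, 1) → (4, 2) → (8, 2) → (8, 3) → (16, 3) → (16, 4) → (32, 4) → (32, 5) → (64, 5) → (64, 6)

Answer: 64, 6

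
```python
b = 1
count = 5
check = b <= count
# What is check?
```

Trace:
`b = 1` → b = 1
`count = 5` → count = 5
`check = b <= count` → check = True
So check = True

Answer: True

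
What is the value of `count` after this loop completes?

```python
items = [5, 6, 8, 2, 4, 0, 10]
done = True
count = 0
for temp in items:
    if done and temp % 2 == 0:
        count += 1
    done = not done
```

Count even values at even positions
`count` takes the values: 0 → 1 → 2 → 3

Answer: 3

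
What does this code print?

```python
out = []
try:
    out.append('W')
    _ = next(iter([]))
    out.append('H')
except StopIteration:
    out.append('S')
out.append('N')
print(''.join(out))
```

Execution trace: 'W' (try body) → 'S' (except StopIteration) → 'N' (after the try/except). Output: WSN

Answer: WSN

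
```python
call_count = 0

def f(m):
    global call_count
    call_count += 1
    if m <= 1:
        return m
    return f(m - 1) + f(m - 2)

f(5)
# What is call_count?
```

Calls(m) = 1 + Calls(m-1) + Calls(m-2); Calls(0)=Calls(1)=1. For m=5 this gives 15.

Answer: 15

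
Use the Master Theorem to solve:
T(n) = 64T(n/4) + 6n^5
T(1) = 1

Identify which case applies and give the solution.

a=64, b=4, f(n)=6n^5. log_4(64) = 3. Since c=5 > 3 and the regularity condition holds (64(n/4)^5 = (64/4^5)n^5 with 64/4^5 < 1), Case 3 applies: T(n) = Θ(f(n)) = O(n^5).

Answer: O(n^5) - Case 3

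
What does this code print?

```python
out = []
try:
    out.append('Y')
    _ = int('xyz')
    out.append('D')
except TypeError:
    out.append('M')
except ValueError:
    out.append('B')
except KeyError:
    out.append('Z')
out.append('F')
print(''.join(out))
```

Execution trace: 'Y' (try body) → 'B' (except ValueError) → 'F' (after the try/except). Output: YBF

Answer: YBF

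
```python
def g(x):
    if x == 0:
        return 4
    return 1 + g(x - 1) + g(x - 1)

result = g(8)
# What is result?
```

g(x) = 1 + 2·g(x-1), g(0)=4. Closed form: (4+1)·2^8 - 1 = 1279.

Answer: 1279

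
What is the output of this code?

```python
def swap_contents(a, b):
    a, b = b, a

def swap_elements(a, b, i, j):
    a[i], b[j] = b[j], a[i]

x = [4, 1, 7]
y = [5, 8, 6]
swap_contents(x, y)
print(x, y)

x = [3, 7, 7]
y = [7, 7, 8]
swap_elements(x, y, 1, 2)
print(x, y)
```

Key concept: parameter rebinding vs mutation.
Step by step:
`x = [4, 1, 7]` → x = [4, 1, 7]
`y = [5, 8, 6]` → y = [5, 8, 6]
`swap_contents(x, y)` → no visible change to tracked variables
`print(x, y)` → prints [4, 1, 7] [5, 8, 6]
`x = [3, 7, 7]` → x = [3, 7, 7]
`y = [7, 7, 8]` → y = [7, 7, 8]
`swap_elements(x, y, 1, 2)` → x = [3, 8, 7]; y = [7, 7, 7]
`print(x, y)` → prints [3, 8, 7] [7, 7, 7]

Answer:
[4, 1, 7] [5, 8, 6]
[3, 8, 7] [7, 7, 7]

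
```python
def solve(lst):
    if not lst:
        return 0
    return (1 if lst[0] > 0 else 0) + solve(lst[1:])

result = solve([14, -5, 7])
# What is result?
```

Count of positive elements in [14, -5, 7] = 2

Answer: 2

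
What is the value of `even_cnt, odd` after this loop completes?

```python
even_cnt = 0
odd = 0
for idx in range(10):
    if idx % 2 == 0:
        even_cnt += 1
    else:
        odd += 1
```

Count evens and odds in range(10)
`even_cnt, odd` takes the values: (0, 0) → (1, 0) → (1, 1) → (2, 1) → (2, 2) → (3, 2) → (3, 3) → (4, 3) → (4, 4) → (5, 4) → (5, 5)

Answer: 5, 5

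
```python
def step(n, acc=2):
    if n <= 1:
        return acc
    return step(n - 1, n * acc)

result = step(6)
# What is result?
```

Accumulator trace (n, acc): (6, 2) -> (5, 12) -> (4, 60) -> (3, 240) -> (2, 720) -> (1, 1440) -> return 1440

Answer: 1440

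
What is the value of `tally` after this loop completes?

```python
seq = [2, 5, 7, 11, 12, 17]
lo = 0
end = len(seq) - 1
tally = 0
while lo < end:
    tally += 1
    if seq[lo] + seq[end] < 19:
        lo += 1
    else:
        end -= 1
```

Steps to find pair summing to 19
`tally` takes the values: 0 → 1 → 2 → 3 → 4 → 5

Answer: 5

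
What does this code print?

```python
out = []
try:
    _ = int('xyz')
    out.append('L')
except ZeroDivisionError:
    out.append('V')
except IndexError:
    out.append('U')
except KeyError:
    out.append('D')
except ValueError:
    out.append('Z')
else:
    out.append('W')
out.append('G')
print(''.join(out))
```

Execution trace: 'Z' (except ValueError) → 'G' (after the try/except). Output: ZG

Answer: ZG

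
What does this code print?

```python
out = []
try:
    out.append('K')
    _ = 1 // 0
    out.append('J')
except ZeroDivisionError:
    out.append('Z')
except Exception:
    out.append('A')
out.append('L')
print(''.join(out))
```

Execution trace: 'K' (try body) → 'Z' (except ZeroDivisionError) → 'L' (after the try/except). Output: KZL

Answer: KZL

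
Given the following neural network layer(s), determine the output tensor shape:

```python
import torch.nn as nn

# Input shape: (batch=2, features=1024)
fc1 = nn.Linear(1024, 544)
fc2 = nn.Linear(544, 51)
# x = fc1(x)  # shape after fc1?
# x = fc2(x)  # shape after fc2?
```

Input: (2, 1024) -> after fc1: (2, 544) -> Output: (2, 51)

Answer: (2, 51)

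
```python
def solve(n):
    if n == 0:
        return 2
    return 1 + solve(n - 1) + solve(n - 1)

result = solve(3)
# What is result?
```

solve(n) = 1 + 2·solve(n-1), solve(0)=2. Closed form: (2+1)·2^3 - 1 = 23.

Answer: 23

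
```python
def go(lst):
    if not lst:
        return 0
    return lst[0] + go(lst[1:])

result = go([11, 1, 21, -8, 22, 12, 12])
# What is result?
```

11 + 1 + 21 + (-8) + 22 + 12 + 12 + 0 = 71

Answer: 71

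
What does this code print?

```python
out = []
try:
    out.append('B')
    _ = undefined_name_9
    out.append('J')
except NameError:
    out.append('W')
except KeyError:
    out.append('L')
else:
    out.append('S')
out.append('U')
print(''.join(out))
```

Execution trace: 'B' (try body) → 'W' (except NameError) → 'U' (after the try/except). Output: BWU

Answer: BWU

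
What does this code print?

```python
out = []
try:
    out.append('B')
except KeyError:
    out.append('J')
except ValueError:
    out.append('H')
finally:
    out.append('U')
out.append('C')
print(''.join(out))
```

Execution trace: 'B' (try body, no exception) → 'U' (finally) → 'C' (after the try/except). Output: BUC

Answer: BUC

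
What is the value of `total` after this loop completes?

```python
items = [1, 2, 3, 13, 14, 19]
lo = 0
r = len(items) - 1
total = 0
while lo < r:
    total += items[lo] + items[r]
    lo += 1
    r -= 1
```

Sum of pairs from ends
`total` takes the values: 0 → 20 → 36 → 52

Answer: 52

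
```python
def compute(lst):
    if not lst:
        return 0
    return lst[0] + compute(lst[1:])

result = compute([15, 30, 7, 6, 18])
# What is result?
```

15 + 30 + 7 + 6 + 18 + 0 = 76

Answer: 76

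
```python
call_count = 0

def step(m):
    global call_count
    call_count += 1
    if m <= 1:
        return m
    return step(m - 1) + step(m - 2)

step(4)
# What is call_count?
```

Calls(m) = 1 + Calls(m-1) + Calls(m-2); Calls(0)=Calls(1)=1. For m=4 this gives 9.

Answer: 9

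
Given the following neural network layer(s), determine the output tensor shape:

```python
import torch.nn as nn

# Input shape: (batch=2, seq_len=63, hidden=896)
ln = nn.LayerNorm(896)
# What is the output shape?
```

Input: (2, 63, 896) -> Output: (2, 63, 896)

Answer: (2, 63, 896)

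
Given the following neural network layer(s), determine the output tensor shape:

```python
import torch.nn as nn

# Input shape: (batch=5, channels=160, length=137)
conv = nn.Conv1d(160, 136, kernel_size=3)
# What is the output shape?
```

Input: (5, 160, 137) -> Output: (5, 136, 135)

Answer: (5, 136, 135)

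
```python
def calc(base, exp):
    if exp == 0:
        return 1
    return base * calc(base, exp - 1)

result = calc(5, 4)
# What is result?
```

calc(5, 4) = 5 * 5 * 5 * 5 = 625

Answer: 625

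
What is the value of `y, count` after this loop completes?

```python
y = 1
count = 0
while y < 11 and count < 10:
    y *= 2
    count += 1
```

Double until >= 11 or 10 iterations
`y, count` takes the values: (1, 0) → (2, 0) → (2, 1) → (4, 1) → (4, 2) → (8, 2) → (8, 3) → (16, 3) → (16, 4)

Answer: 16, 4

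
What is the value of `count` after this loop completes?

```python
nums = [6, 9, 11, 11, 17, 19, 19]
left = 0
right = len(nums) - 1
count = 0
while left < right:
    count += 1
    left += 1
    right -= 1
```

Iterations until pointers meet (list length 7)
`count` takes the values: 0 → 1 → 2 → 3

Answer: 3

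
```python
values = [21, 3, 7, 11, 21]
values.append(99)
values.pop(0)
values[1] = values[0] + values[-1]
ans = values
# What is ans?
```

Trace:
`values = [21, 3, 7, 11, 21]` → values = [21, 3, 7, 11, 21]
`values.append(99)` → values = [21, 3, 7, 11, 21, 99]
`values.pop(0)` → values = [3, 7, 11, 21, 99]
`values[1] = values[0] + values[-1]` → values = [3, 102, 11, 21, 99]
`ans = values` → ans = [3, 102, 11, 21, 99]
So ans = [3, 102, 11, 21, 99]

Answer: [3, 102, 11, 21, 99]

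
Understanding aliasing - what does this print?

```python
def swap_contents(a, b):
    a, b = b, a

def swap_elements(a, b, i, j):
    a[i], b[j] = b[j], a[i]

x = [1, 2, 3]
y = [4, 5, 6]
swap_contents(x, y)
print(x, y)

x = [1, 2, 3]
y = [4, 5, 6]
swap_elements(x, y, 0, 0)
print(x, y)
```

Key concept: parameter rebinding vs mutation.
Step by step:
`x = [1, 2, 3]` → x = [1, 2, 3]
`y = [4, 5, 6]` → y = [4, 5, 6]
`swap_contents(x, y)` → no visible change to tracked variables
`print(x, y)` → prints [1, 2, 3] [4, 5, 6]
`x = [1, 2, 3]` → x = [1, 2, 3]
`y = [4, 5, 6]` → y = [4, 5, 6]
`swap_elements(x, y, 0, 0)` → x = [4, 2, 3]; y = [1, 5, 6]
`print(x, y)` → prints [4, 2, 3] [1, 5, 6]

Answer:
[1, 2, 3] [4, 5, 6]
[4, 2, 3] [1, 5, 6]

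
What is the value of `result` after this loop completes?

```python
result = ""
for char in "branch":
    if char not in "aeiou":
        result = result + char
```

Remove vowels from 'branch'
`result` takes the values: "" → "b" → "br" → "brn" → "brnc" → "brnch"

Answer: "brnch"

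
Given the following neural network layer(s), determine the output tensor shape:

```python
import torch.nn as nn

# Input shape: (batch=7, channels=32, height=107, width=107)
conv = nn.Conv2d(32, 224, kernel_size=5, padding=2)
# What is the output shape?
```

Input: (7, 32, 107, 107) -> Output: (7, 224, 107, 107)

Answer: (7, 224, 107, 107)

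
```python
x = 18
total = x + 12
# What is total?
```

Trace:
`x = 18` → x = 18
`total = x + 12` → total = 30
So total = 30

Answer: 30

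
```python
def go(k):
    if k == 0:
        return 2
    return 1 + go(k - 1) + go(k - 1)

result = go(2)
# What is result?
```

go(k) = 1 + 2·go(k-1), go(0)=2. Closed form: (2+1)·2^2 - 1 = 11.

Answer: 11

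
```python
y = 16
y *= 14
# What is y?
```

Trace:
`y = 16` → y = 16
`y *= 14` → y = 224
So y = 224

Answer: 224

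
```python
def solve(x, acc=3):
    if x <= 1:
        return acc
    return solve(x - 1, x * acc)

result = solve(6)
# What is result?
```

Accumulator trace (n, acc): (6, 3) -> (5, 18) -> (4, 90) -> (3, 360) -> (2, 1080) -> (1, 2160) -> return 2160

Answer: 2160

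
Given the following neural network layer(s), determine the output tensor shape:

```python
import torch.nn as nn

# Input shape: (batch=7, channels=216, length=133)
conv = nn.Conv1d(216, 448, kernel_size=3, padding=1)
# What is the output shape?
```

Input: (7, 216, 133) -> Output: (7, 448, 133)

Answer: (7, 448, 133)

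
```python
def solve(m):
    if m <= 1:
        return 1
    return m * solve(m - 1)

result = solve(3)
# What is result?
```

solve(3) = 3 * 2 * 1 = 6

Answer: 6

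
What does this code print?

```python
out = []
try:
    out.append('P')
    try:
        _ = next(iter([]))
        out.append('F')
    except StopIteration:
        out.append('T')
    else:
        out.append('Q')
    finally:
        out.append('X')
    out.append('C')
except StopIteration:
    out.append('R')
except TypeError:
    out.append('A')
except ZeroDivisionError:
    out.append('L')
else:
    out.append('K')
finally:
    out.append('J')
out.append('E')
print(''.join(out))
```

Execution trace: 'P' (try body) → 'T' (inner except StopIteration) → 'X' (inner finally) → 'C' (try body, no exception) → 'K' (else) → 'J' (finally) → 'E' (after the try/except). Output: PTXCKJE

Answer: PTXCKJE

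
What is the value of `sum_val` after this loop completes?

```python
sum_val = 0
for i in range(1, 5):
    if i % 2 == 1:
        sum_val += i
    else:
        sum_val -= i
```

Add odd, subtract even
`sum_val` takes the values: 0 → 1 → -1 → 2 → -2

Answer: -2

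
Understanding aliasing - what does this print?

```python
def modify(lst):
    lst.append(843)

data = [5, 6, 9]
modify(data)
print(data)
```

Key concept: function modifies passed list.
Step by step:
`data = [5, 6, 9]` → data = [5, 6, 9]
`modify(data)` → data = [5, 6, 9, 843]
`print(data)` → prints [5, 6, 9, 843]

Answer: [5, 6, 9, 843]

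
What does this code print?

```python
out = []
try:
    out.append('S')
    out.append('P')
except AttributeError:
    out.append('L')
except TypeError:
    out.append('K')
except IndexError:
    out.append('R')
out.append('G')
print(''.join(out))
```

Execution trace: 'S' (try body) → 'P' (try body, no exception) → 'G' (after the try/except). Output: SPG

Answer: SPG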